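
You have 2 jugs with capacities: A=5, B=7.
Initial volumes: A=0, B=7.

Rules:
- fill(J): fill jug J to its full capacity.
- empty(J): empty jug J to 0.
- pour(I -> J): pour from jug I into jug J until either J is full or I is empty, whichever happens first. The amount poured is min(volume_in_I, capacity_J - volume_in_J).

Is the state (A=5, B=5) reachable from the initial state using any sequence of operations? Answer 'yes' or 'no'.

BFS from (A=0, B=7):
  1. fill(A) -> (A=5 B=7)
  2. empty(B) -> (A=5 B=0)
  3. pour(A -> B) -> (A=0 B=5)
  4. fill(A) -> (A=5 B=5)
Target reached → yes.

Answer: yes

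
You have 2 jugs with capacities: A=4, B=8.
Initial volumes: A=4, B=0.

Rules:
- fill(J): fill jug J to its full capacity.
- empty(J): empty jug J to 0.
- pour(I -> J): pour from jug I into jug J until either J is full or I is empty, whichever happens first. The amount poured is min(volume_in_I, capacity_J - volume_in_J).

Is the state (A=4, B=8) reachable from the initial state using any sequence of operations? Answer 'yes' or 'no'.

Answer: yes

Derivation:
BFS from (A=4, B=0):
  1. fill(B) -> (A=4 B=8)
Target reached → yes.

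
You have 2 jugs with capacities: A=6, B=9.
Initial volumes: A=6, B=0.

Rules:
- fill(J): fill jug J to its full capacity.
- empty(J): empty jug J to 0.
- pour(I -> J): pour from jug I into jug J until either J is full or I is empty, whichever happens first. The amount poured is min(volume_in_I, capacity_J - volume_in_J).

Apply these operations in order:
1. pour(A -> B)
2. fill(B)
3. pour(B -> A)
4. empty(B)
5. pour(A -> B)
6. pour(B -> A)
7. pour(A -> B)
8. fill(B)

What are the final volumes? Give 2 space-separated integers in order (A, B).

Answer: 0 9

Derivation:
Step 1: pour(A -> B) -> (A=0 B=6)
Step 2: fill(B) -> (A=0 B=9)
Step 3: pour(B -> A) -> (A=6 B=3)
Step 4: empty(B) -> (A=6 B=0)
Step 5: pour(A -> B) -> (A=0 B=6)
Step 6: pour(B -> A) -> (A=6 B=0)
Step 7: pour(A -> B) -> (A=0 B=6)
Step 8: fill(B) -> (A=0 B=9)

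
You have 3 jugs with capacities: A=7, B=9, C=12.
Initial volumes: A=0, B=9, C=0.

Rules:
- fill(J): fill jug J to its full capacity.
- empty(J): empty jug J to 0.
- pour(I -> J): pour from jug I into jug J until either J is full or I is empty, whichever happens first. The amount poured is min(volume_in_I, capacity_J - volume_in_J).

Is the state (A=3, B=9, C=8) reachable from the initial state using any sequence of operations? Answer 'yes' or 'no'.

BFS from (A=0, B=9, C=0):
  1. pour(B -> C) -> (A=0 B=0 C=9)
  2. fill(B) -> (A=0 B=9 C=9)
  3. pour(B -> C) -> (A=0 B=6 C=12)
  4. pour(B -> A) -> (A=6 B=0 C=12)
  5. pour(C -> B) -> (A=6 B=9 C=3)
  6. pour(B -> A) -> (A=7 B=8 C=3)
  7. empty(A) -> (A=0 B=8 C=3)
  8. pour(C -> A) -> (A=3 B=8 C=0)
  9. pour(B -> C) -> (A=3 B=0 C=8)
  10. fill(B) -> (A=3 B=9 C=8)
Target reached → yes.

Answer: yes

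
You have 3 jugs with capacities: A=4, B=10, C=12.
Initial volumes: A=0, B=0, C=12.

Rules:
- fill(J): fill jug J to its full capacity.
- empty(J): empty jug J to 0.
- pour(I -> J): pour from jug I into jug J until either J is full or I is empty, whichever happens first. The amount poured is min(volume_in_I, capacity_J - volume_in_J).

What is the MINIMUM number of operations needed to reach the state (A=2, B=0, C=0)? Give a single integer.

Answer: 3

Derivation:
BFS from (A=0, B=0, C=12). One shortest path:
  1. pour(C -> B) -> (A=0 B=10 C=2)
  2. empty(B) -> (A=0 B=0 C=2)
  3. pour(C -> A) -> (A=2 B=0 C=0)
Reached target in 3 moves.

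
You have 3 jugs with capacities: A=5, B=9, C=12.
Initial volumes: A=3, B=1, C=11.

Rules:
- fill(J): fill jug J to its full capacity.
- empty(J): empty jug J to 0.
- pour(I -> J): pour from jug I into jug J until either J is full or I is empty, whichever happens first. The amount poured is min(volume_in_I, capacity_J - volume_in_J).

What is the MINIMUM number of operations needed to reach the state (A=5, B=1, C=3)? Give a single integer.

Answer: 3

Derivation:
BFS from (A=3, B=1, C=11). One shortest path:
  1. empty(C) -> (A=3 B=1 C=0)
  2. pour(A -> C) -> (A=0 B=1 C=3)
  3. fill(A) -> (A=5 B=1 C=3)
Reached target in 3 moves.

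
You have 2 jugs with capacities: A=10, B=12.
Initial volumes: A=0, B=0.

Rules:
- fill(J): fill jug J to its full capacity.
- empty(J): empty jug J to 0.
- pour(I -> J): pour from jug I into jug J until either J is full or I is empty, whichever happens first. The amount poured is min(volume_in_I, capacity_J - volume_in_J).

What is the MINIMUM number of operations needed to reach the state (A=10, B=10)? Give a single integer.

Answer: 3

Derivation:
BFS from (A=0, B=0). One shortest path:
  1. fill(A) -> (A=10 B=0)
  2. pour(A -> B) -> (A=0 B=10)
  3. fill(A) -> (A=10 B=10)
Reached target in 3 moves.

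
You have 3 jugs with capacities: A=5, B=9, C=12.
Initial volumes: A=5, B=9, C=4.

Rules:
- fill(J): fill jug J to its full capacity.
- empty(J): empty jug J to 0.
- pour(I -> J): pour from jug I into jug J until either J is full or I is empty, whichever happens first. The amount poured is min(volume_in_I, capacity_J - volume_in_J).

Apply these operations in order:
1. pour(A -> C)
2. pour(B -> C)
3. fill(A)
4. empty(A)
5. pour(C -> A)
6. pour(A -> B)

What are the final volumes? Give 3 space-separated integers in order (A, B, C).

Step 1: pour(A -> C) -> (A=0 B=9 C=9)
Step 2: pour(B -> C) -> (A=0 B=6 C=12)
Step 3: fill(A) -> (A=5 B=6 C=12)
Step 4: empty(A) -> (A=0 B=6 C=12)
Step 5: pour(C -> A) -> (A=5 B=6 C=7)
Step 6: pour(A -> B) -> (A=2 B=9 C=7)

Answer: 2 9 7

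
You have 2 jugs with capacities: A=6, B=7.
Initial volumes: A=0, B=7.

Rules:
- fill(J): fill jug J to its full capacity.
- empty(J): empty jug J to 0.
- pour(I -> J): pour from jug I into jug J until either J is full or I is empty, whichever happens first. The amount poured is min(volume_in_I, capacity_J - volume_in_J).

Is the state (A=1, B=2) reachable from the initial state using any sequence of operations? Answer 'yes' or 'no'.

Answer: no

Derivation:
BFS explored all 26 reachable states.
Reachable set includes: (0,0), (0,1), (0,2), (0,3), (0,4), (0,5), (0,6), (0,7), (1,0), (1,7), (2,0), (2,7) ...
Target (A=1, B=2) not in reachable set → no.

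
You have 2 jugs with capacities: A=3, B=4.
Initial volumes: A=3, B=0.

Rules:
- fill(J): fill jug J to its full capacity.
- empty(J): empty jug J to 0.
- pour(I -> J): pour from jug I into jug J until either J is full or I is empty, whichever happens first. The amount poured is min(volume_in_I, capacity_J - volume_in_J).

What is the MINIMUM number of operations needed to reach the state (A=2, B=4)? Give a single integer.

BFS from (A=3, B=0). One shortest path:
  1. pour(A -> B) -> (A=0 B=3)
  2. fill(A) -> (A=3 B=3)
  3. pour(A -> B) -> (A=2 B=4)
Reached target in 3 moves.

Answer: 3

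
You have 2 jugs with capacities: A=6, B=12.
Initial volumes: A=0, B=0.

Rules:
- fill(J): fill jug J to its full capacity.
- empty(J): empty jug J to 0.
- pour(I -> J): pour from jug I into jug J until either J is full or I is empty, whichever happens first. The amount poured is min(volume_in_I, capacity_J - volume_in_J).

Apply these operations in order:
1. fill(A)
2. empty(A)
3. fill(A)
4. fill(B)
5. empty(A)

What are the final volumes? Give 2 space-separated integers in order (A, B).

Step 1: fill(A) -> (A=6 B=0)
Step 2: empty(A) -> (A=0 B=0)
Step 3: fill(A) -> (A=6 B=0)
Step 4: fill(B) -> (A=6 B=12)
Step 5: empty(A) -> (A=0 B=12)

Answer: 0 12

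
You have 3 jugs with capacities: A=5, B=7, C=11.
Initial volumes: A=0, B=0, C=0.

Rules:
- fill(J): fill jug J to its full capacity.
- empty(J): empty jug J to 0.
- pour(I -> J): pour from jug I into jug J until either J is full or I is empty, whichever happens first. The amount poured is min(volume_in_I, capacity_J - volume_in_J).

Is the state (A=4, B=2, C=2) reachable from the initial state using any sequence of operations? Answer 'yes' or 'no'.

BFS explored all 336 reachable states.
Reachable set includes: (0,0,0), (0,0,1), (0,0,2), (0,0,3), (0,0,4), (0,0,5), (0,0,6), (0,0,7), (0,0,8), (0,0,9), (0,0,10), (0,0,11) ...
Target (A=4, B=2, C=2) not in reachable set → no.

Answer: no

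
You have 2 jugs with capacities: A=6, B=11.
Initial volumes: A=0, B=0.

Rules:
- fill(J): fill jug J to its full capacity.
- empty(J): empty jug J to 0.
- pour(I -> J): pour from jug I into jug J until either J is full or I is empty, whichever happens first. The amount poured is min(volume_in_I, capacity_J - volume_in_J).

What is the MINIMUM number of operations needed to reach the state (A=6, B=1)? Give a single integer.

Answer: 7

Derivation:
BFS from (A=0, B=0). One shortest path:
  1. fill(A) -> (A=6 B=0)
  2. pour(A -> B) -> (A=0 B=6)
  3. fill(A) -> (A=6 B=6)
  4. pour(A -> B) -> (A=1 B=11)
  5. empty(B) -> (A=1 B=0)
  6. pour(A -> B) -> (A=0 B=1)
  7. fill(A) -> (A=6 B=1)
Reached target in 7 moves.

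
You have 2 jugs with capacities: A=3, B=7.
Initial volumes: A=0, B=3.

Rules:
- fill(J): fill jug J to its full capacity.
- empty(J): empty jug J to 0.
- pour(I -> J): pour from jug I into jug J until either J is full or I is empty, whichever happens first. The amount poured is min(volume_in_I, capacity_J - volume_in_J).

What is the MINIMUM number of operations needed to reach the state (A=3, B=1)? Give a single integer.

BFS from (A=0, B=3). One shortest path:
  1. fill(B) -> (A=0 B=7)
  2. pour(B -> A) -> (A=3 B=4)
  3. empty(A) -> (A=0 B=4)
  4. pour(B -> A) -> (A=3 B=1)
Reached target in 4 moves.

Answer: 4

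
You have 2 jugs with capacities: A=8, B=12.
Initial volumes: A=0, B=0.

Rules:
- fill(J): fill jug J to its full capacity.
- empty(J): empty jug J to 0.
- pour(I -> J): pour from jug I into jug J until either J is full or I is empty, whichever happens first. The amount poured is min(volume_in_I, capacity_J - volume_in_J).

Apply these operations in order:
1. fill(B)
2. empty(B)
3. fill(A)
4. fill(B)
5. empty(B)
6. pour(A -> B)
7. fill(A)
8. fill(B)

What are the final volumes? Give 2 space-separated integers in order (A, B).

Step 1: fill(B) -> (A=0 B=12)
Step 2: empty(B) -> (A=0 B=0)
Step 3: fill(A) -> (A=8 B=0)
Step 4: fill(B) -> (A=8 B=12)
Step 5: empty(B) -> (A=8 B=0)
Step 6: pour(A -> B) -> (A=0 B=8)
Step 7: fill(A) -> (A=8 B=8)
Step 8: fill(B) -> (A=8 B=12)

Answer: 8 12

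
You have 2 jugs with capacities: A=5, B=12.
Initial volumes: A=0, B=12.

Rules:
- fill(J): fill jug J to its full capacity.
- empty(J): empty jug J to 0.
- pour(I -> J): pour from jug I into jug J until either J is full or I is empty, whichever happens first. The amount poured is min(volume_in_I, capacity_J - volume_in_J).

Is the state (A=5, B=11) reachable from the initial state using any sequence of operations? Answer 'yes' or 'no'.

Answer: yes

Derivation:
BFS from (A=0, B=12):
  1. pour(B -> A) -> (A=5 B=7)
  2. empty(A) -> (A=0 B=7)
  3. pour(B -> A) -> (A=5 B=2)
  4. empty(A) -> (A=0 B=2)
  5. pour(B -> A) -> (A=2 B=0)
  6. fill(B) -> (A=2 B=12)
  7. pour(B -> A) -> (A=5 B=9)
  8. empty(A) -> (A=0 B=9)
  9. pour(B -> A) -> (A=5 B=4)
  10. empty(A) -> (A=0 B=4)
  11. pour(B -> A) -> (A=4 B=0)
  12. fill(B) -> (A=4 B=12)
  13. pour(B -> A) -> (A=5 B=11)
Target reached → yes.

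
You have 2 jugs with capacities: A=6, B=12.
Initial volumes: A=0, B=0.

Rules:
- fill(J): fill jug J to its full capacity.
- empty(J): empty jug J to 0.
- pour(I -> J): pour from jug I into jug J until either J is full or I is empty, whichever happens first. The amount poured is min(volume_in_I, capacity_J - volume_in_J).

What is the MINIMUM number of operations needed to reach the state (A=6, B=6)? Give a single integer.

BFS from (A=0, B=0). One shortest path:
  1. fill(B) -> (A=0 B=12)
  2. pour(B -> A) -> (A=6 B=6)
Reached target in 2 moves.

Answer: 2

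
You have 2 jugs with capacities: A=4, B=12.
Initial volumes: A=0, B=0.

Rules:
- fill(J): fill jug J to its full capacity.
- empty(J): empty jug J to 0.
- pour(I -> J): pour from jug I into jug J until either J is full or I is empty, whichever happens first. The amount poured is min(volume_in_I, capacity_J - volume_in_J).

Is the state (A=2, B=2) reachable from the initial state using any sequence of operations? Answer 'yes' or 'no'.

Answer: no

Derivation:
BFS explored all 8 reachable states.
Reachable set includes: (0,0), (0,4), (0,8), (0,12), (4,0), (4,4), (4,8), (4,12)
Target (A=2, B=2) not in reachable set → no.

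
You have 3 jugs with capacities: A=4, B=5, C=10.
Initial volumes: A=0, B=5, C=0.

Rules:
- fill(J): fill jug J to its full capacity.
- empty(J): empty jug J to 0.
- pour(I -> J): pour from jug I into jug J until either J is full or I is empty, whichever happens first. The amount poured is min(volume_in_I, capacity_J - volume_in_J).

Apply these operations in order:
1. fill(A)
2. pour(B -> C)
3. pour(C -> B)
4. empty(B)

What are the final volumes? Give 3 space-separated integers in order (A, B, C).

Step 1: fill(A) -> (A=4 B=5 C=0)
Step 2: pour(B -> C) -> (A=4 B=0 C=5)
Step 3: pour(C -> B) -> (A=4 B=5 C=0)
Step 4: empty(B) -> (A=4 B=0 C=0)

Answer: 4 0 0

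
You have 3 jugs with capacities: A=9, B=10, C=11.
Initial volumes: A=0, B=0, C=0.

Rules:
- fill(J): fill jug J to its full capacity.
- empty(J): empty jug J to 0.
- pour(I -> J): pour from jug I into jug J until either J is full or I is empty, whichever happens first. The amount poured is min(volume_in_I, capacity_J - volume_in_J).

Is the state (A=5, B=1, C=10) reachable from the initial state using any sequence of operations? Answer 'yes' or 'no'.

Answer: no

Derivation:
BFS explored all 600 reachable states.
Reachable set includes: (0,0,0), (0,0,1), (0,0,2), (0,0,3), (0,0,4), (0,0,5), (0,0,6), (0,0,7), (0,0,8), (0,0,9), (0,0,10), (0,0,11) ...
Target (A=5, B=1, C=10) not in reachable set → no.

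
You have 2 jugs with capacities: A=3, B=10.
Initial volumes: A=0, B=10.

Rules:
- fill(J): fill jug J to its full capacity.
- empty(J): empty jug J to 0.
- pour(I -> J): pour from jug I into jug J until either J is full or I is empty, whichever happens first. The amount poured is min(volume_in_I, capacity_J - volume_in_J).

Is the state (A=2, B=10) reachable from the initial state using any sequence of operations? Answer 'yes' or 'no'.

BFS from (A=0, B=10):
  1. fill(A) -> (A=3 B=10)
  2. empty(B) -> (A=3 B=0)
  3. pour(A -> B) -> (A=0 B=3)
  4. fill(A) -> (A=3 B=3)
  5. pour(A -> B) -> (A=0 B=6)
  6. fill(A) -> (A=3 B=6)
  7. pour(A -> B) -> (A=0 B=9)
  8. fill(A) -> (A=3 B=9)
  9. pour(A -> B) -> (A=2 B=10)
Target reached → yes.

Answer: yes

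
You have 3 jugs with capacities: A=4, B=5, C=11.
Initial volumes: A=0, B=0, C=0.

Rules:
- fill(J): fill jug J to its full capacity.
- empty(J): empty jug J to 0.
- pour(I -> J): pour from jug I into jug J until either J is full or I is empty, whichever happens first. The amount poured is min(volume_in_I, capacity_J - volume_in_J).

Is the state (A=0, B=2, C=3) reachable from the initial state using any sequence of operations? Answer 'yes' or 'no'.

Answer: yes

Derivation:
BFS from (A=0, B=0, C=0):
  1. fill(A) -> (A=4 B=0 C=0)
  2. fill(B) -> (A=4 B=5 C=0)
  3. pour(A -> C) -> (A=0 B=5 C=4)
  4. pour(B -> A) -> (A=4 B=1 C=4)
  5. pour(A -> C) -> (A=0 B=1 C=8)
  6. pour(B -> A) -> (A=1 B=0 C=8)
  7. pour(C -> B) -> (A=1 B=5 C=3)
  8. pour(B -> A) -> (A=4 B=2 C=3)
  9. empty(A) -> (A=0 B=2 C=3)
Target reached → yes.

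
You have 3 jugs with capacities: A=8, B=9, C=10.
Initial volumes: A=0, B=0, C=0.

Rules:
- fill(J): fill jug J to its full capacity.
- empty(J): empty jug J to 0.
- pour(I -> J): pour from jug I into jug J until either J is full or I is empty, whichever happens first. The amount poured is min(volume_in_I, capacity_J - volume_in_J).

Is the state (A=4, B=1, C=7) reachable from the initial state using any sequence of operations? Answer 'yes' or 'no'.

BFS explored all 486 reachable states.
Reachable set includes: (0,0,0), (0,0,1), (0,0,2), (0,0,3), (0,0,4), (0,0,5), (0,0,6), (0,0,7), (0,0,8), (0,0,9), (0,0,10), (0,1,0) ...
Target (A=4, B=1, C=7) not in reachable set → no.

Answer: no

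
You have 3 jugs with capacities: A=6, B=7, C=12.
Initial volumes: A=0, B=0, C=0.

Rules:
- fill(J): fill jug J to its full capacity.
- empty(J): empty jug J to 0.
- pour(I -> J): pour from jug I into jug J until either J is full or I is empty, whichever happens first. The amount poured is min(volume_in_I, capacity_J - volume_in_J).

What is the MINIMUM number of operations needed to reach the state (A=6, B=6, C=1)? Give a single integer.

Answer: 5

Derivation:
BFS from (A=0, B=0, C=0). One shortest path:
  1. fill(A) -> (A=6 B=0 C=0)
  2. fill(B) -> (A=6 B=7 C=0)
  3. pour(B -> C) -> (A=6 B=0 C=7)
  4. pour(A -> B) -> (A=0 B=6 C=7)
  5. pour(C -> A) -> (A=6 B=6 C=1)
Reached target in 5 moves.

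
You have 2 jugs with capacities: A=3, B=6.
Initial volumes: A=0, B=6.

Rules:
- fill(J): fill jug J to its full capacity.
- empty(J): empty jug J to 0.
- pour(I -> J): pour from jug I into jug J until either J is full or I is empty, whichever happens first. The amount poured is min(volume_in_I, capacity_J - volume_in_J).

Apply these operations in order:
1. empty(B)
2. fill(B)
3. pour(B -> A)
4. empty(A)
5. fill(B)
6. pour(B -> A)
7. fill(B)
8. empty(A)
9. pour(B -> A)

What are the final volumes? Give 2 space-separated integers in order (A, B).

Step 1: empty(B) -> (A=0 B=0)
Step 2: fill(B) -> (A=0 B=6)
Step 3: pour(B -> A) -> (A=3 B=3)
Step 4: empty(A) -> (A=0 B=3)
Step 5: fill(B) -> (A=0 B=6)
Step 6: pour(B -> A) -> (A=3 B=3)
Step 7: fill(B) -> (A=3 B=6)
Step 8: empty(A) -> (A=0 B=6)
Step 9: pour(B -> A) -> (A=3 B=3)

Answer: 3 3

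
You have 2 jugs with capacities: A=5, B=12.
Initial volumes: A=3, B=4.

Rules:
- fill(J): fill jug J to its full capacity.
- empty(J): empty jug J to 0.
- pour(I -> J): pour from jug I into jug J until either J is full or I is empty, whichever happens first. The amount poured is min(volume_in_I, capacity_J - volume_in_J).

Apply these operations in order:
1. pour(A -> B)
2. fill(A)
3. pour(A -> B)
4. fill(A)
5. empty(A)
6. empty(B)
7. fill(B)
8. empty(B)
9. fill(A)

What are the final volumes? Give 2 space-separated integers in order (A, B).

Answer: 5 0

Derivation:
Step 1: pour(A -> B) -> (A=0 B=7)
Step 2: fill(A) -> (A=5 B=7)
Step 3: pour(A -> B) -> (A=0 B=12)
Step 4: fill(A) -> (A=5 B=12)
Step 5: empty(A) -> (A=0 B=12)
Step 6: empty(B) -> (A=0 B=0)
Step 7: fill(B) -> (A=0 B=12)
Step 8: empty(B) -> (A=0 B=0)
Step 9: fill(A) -> (A=5 B=0)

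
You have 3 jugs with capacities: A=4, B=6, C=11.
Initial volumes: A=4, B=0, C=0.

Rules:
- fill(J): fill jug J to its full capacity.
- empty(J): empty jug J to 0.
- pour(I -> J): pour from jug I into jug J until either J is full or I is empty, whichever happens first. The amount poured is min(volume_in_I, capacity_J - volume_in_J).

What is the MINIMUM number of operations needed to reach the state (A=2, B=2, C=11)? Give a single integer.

Answer: 5

Derivation:
BFS from (A=4, B=0, C=0). One shortest path:
  1. fill(C) -> (A=4 B=0 C=11)
  2. pour(A -> B) -> (A=0 B=4 C=11)
  3. pour(C -> A) -> (A=4 B=4 C=7)
  4. pour(A -> B) -> (A=2 B=6 C=7)
  5. pour(B -> C) -> (A=2 B=2 C=11)
Reached target in 5 moves.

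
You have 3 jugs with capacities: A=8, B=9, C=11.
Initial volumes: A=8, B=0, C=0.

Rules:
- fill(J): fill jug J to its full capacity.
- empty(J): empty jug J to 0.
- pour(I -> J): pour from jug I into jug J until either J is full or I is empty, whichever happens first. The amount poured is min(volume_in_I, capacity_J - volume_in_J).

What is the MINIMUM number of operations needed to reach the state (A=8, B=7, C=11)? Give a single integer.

BFS from (A=8, B=0, C=0). One shortest path:
  1. fill(B) -> (A=8 B=9 C=0)
  2. pour(B -> C) -> (A=8 B=0 C=9)
  3. fill(B) -> (A=8 B=9 C=9)
  4. pour(B -> C) -> (A=8 B=7 C=11)
Reached target in 4 moves.

Answer: 4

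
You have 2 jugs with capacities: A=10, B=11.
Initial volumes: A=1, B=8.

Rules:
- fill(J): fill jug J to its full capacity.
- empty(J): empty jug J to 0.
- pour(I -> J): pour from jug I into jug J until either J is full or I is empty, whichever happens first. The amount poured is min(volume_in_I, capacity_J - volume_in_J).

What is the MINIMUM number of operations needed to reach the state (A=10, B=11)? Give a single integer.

Answer: 2

Derivation:
BFS from (A=1, B=8). One shortest path:
  1. fill(A) -> (A=10 B=8)
  2. fill(B) -> (A=10 B=11)
Reached target in 2 moves.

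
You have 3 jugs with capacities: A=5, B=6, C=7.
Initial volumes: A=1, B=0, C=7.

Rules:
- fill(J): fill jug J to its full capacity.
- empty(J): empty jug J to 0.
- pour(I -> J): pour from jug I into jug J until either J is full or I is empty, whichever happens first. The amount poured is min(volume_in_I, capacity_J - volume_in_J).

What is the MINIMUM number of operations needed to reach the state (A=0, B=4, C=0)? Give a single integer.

BFS from (A=1, B=0, C=7). One shortest path:
  1. fill(A) -> (A=5 B=0 C=7)
  2. fill(B) -> (A=5 B=6 C=7)
  3. empty(C) -> (A=5 B=6 C=0)
  4. pour(A -> C) -> (A=0 B=6 C=5)
  5. pour(B -> C) -> (A=0 B=4 C=7)
  6. empty(C) -> (A=0 B=4 C=0)
Reached target in 6 moves.

Answer: 6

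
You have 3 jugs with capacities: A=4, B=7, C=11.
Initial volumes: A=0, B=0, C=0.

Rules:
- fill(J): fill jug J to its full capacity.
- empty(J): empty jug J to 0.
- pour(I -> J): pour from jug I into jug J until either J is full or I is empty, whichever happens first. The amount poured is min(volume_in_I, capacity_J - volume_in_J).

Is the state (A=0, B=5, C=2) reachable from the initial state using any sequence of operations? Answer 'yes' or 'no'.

Answer: yes

Derivation:
BFS from (A=0, B=0, C=0):
  1. fill(C) -> (A=0 B=0 C=11)
  2. pour(C -> A) -> (A=4 B=0 C=7)
  3. pour(A -> B) -> (A=0 B=4 C=7)
  4. pour(C -> A) -> (A=4 B=4 C=3)
  5. pour(A -> B) -> (A=1 B=7 C=3)
  6. pour(B -> C) -> (A=1 B=0 C=10)
  7. pour(A -> B) -> (A=0 B=1 C=10)
  8. pour(C -> A) -> (A=4 B=1 C=6)
  9. empty(A) -> (A=0 B=1 C=6)
  10. pour(C -> A) -> (A=4 B=1 C=2)
  11. pour(A -> B) -> (A=0 B=5 C=2)
Target reached → yes.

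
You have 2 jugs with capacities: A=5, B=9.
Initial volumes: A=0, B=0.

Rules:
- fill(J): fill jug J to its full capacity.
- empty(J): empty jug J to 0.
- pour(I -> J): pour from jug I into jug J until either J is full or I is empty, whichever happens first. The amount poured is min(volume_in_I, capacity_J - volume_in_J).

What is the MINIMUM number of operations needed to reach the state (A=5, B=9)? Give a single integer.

Answer: 2

Derivation:
BFS from (A=0, B=0). One shortest path:
  1. fill(A) -> (A=5 B=0)
  2. fill(B) -> (A=5 B=9)
Reached target in 2 moves.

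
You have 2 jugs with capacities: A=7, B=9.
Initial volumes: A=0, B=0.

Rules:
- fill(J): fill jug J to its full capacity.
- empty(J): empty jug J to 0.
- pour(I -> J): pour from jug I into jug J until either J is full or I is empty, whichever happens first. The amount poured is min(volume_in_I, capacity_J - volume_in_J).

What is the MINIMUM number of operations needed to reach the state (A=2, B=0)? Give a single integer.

Answer: 4

Derivation:
BFS from (A=0, B=0). One shortest path:
  1. fill(B) -> (A=0 B=9)
  2. pour(B -> A) -> (A=7 B=2)
  3. empty(A) -> (A=0 B=2)
  4. pour(B -> A) -> (A=2 B=0)
Reached target in 4 moves.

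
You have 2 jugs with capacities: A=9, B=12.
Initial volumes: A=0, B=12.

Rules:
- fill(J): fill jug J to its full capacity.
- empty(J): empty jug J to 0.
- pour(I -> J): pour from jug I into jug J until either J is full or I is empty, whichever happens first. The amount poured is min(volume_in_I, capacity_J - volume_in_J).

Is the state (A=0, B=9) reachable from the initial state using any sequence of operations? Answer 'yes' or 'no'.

Answer: yes

Derivation:
BFS from (A=0, B=12):
  1. fill(A) -> (A=9 B=12)
  2. empty(B) -> (A=9 B=0)
  3. pour(A -> B) -> (A=0 B=9)
Target reached → yes.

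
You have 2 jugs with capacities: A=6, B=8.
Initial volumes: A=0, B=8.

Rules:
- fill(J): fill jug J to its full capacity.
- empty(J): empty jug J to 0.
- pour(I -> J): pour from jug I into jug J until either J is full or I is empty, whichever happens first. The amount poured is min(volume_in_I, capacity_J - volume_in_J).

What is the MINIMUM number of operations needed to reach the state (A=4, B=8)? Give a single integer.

BFS from (A=0, B=8). One shortest path:
  1. fill(A) -> (A=6 B=8)
  2. empty(B) -> (A=6 B=0)
  3. pour(A -> B) -> (A=0 B=6)
  4. fill(A) -> (A=6 B=6)
  5. pour(A -> B) -> (A=4 B=8)
Reached target in 5 moves.

Answer: 5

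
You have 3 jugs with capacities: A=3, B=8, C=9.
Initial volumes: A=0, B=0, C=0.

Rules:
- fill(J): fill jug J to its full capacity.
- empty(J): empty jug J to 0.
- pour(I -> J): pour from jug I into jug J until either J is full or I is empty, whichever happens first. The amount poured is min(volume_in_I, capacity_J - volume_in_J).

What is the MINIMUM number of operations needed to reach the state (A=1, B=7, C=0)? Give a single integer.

BFS from (A=0, B=0, C=0). One shortest path:
  1. fill(C) -> (A=0 B=0 C=9)
  2. pour(C -> B) -> (A=0 B=8 C=1)
  3. pour(C -> A) -> (A=1 B=8 C=0)
  4. pour(B -> C) -> (A=1 B=0 C=8)
  5. fill(B) -> (A=1 B=8 C=8)
  6. pour(B -> C) -> (A=1 B=7 C=9)
  7. empty(C) -> (A=1 B=7 C=0)
Reached target in 7 moves.

Answer: 7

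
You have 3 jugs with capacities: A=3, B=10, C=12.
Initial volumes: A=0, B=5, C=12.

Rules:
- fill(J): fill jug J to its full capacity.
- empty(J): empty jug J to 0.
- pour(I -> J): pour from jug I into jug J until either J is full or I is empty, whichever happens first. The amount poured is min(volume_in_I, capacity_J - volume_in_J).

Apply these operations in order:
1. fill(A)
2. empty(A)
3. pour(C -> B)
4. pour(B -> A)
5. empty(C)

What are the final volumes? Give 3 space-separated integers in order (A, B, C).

Step 1: fill(A) -> (A=3 B=5 C=12)
Step 2: empty(A) -> (A=0 B=5 C=12)
Step 3: pour(C -> B) -> (A=0 B=10 C=7)
Step 4: pour(B -> A) -> (A=3 B=7 C=7)
Step 5: empty(C) -> (A=3 B=7 C=0)

Answer: 3 7 0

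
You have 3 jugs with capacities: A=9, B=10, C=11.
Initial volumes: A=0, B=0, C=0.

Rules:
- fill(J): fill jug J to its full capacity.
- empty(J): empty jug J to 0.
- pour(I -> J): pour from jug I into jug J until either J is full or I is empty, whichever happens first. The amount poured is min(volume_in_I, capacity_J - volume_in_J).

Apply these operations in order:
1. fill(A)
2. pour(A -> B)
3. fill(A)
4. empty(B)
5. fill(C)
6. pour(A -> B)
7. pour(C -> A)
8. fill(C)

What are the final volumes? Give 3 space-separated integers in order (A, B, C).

Answer: 9 9 11

Derivation:
Step 1: fill(A) -> (A=9 B=0 C=0)
Step 2: pour(A -> B) -> (A=0 B=9 C=0)
Step 3: fill(A) -> (A=9 B=9 C=0)
Step 4: empty(B) -> (A=9 B=0 C=0)
Step 5: fill(C) -> (A=9 B=0 C=11)
Step 6: pour(A -> B) -> (A=0 B=9 C=11)
Step 7: pour(C -> A) -> (A=9 B=9 C=2)
Step 8: fill(C) -> (A=9 B=9 C=11)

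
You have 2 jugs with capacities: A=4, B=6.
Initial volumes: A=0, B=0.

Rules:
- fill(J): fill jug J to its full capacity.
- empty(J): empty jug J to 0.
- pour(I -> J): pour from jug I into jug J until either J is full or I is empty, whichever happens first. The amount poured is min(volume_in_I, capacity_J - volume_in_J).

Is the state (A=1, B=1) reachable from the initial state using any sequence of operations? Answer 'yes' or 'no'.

BFS explored all 10 reachable states.
Reachable set includes: (0,0), (0,2), (0,4), (0,6), (2,0), (2,6), (4,0), (4,2), (4,4), (4,6)
Target (A=1, B=1) not in reachable set → no.

Answer: no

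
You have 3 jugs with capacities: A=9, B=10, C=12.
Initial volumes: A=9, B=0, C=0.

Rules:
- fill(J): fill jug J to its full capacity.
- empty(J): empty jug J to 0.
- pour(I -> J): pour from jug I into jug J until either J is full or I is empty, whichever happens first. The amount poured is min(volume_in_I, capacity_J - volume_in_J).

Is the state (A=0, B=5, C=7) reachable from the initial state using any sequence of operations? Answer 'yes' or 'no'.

Answer: yes

Derivation:
BFS from (A=9, B=0, C=0):
  1. empty(A) -> (A=0 B=0 C=0)
  2. fill(C) -> (A=0 B=0 C=12)
  3. pour(C -> B) -> (A=0 B=10 C=2)
  4. pour(C -> A) -> (A=2 B=10 C=0)
  5. pour(B -> C) -> (A=2 B=0 C=10)
  6. fill(B) -> (A=2 B=10 C=10)
  7. pour(B -> A) -> (A=9 B=3 C=10)
  8. pour(A -> C) -> (A=7 B=3 C=12)
  9. pour(C -> B) -> (A=7 B=10 C=5)
  10. empty(B) -> (A=7 B=0 C=5)
  11. pour(C -> B) -> (A=7 B=5 C=0)
  12. pour(A -> C) -> (A=0 B=5 C=7)
Target reached → yes.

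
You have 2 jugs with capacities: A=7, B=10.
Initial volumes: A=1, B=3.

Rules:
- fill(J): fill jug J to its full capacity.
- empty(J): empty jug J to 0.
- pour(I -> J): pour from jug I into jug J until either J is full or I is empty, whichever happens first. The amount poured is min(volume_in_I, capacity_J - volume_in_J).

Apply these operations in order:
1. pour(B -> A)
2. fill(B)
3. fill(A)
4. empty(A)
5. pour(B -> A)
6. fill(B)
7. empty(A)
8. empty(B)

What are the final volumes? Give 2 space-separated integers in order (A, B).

Answer: 0 0

Derivation:
Step 1: pour(B -> A) -> (A=4 B=0)
Step 2: fill(B) -> (A=4 B=10)
Step 3: fill(A) -> (A=7 B=10)
Step 4: empty(A) -> (A=0 B=10)
Step 5: pour(B -> A) -> (A=7 B=3)
Step 6: fill(B) -> (A=7 B=10)
Step 7: empty(A) -> (A=0 B=10)
Step 8: empty(B) -> (A=0 B=0)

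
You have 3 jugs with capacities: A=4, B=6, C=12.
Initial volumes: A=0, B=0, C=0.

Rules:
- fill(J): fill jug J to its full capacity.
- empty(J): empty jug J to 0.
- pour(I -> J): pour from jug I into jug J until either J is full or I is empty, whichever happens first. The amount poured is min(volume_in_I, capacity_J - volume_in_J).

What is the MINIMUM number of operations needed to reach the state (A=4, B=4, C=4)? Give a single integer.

BFS from (A=0, B=0, C=0). One shortest path:
  1. fill(C) -> (A=0 B=0 C=12)
  2. pour(C -> A) -> (A=4 B=0 C=8)
  3. pour(A -> B) -> (A=0 B=4 C=8)
  4. pour(C -> A) -> (A=4 B=4 C=4)
Reached target in 4 moves.

Answer: 4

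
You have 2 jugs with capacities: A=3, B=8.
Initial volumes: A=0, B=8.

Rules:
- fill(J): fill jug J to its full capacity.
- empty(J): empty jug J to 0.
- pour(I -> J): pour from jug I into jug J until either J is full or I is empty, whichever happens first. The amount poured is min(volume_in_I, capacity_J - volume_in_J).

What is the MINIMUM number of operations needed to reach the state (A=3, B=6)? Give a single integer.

BFS from (A=0, B=8). One shortest path:
  1. fill(A) -> (A=3 B=8)
  2. empty(B) -> (A=3 B=0)
  3. pour(A -> B) -> (A=0 B=3)
  4. fill(A) -> (A=3 B=3)
  5. pour(A -> B) -> (A=0 B=6)
  6. fill(A) -> (A=3 B=6)
Reached target in 6 moves.

Answer: 6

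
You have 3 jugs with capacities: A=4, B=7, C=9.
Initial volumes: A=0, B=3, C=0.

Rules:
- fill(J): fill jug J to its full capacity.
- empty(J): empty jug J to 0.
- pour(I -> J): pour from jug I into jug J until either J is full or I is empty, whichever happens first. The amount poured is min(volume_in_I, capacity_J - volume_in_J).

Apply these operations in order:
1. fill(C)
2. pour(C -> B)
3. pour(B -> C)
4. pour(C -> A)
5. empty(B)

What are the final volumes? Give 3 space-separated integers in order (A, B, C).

Step 1: fill(C) -> (A=0 B=3 C=9)
Step 2: pour(C -> B) -> (A=0 B=7 C=5)
Step 3: pour(B -> C) -> (A=0 B=3 C=9)
Step 4: pour(C -> A) -> (A=4 B=3 C=5)
Step 5: empty(B) -> (A=4 B=0 C=5)

Answer: 4 0 5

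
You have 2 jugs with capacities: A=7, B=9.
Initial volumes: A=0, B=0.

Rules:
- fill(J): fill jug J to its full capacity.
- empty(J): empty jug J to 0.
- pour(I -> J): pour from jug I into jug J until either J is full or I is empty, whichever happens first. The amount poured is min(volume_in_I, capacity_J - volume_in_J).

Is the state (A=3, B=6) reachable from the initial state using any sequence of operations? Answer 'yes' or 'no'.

Answer: no

Derivation:
BFS explored all 32 reachable states.
Reachable set includes: (0,0), (0,1), (0,2), (0,3), (0,4), (0,5), (0,6), (0,7), (0,8), (0,9), (1,0), (1,9) ...
Target (A=3, B=6) not in reachable set → no.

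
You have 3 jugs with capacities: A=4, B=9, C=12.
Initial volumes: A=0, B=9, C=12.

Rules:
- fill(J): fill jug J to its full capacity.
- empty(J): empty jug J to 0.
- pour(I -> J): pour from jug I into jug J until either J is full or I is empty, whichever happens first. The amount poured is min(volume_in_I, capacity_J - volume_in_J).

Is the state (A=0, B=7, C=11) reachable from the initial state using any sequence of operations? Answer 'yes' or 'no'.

Answer: yes

Derivation:
BFS from (A=0, B=9, C=12):
  1. empty(B) -> (A=0 B=0 C=12)
  2. pour(C -> B) -> (A=0 B=9 C=3)
  3. empty(B) -> (A=0 B=0 C=3)
  4. pour(C -> A) -> (A=3 B=0 C=0)
  5. fill(C) -> (A=3 B=0 C=12)
  6. pour(C -> B) -> (A=3 B=9 C=3)
  7. empty(B) -> (A=3 B=0 C=3)
  8. pour(C -> B) -> (A=3 B=3 C=0)
  9. fill(C) -> (A=3 B=3 C=12)
  10. pour(C -> A) -> (A=4 B=3 C=11)
  11. pour(A -> B) -> (A=0 B=7 C=11)
Target reached → yes.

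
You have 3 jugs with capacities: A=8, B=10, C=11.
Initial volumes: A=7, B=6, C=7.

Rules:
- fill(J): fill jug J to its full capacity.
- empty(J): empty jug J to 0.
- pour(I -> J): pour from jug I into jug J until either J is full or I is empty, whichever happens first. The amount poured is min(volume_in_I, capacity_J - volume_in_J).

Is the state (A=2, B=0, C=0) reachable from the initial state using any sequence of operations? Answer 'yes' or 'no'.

BFS from (A=7, B=6, C=7):
  1. empty(A) -> (A=0 B=6 C=7)
  2. pour(B -> A) -> (A=6 B=0 C=7)
  3. pour(A -> C) -> (A=2 B=0 C=11)
  4. empty(C) -> (A=2 B=0 C=0)
Target reached → yes.

Answer: yes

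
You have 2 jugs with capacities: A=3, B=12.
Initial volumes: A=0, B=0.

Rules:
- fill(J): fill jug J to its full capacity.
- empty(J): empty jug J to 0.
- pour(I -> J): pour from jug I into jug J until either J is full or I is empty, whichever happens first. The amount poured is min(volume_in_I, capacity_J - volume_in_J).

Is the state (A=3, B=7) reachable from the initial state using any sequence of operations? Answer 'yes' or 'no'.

BFS explored all 10 reachable states.
Reachable set includes: (0,0), (0,3), (0,6), (0,9), (0,12), (3,0), (3,3), (3,6), (3,9), (3,12)
Target (A=3, B=7) not in reachable set → no.

Answer: no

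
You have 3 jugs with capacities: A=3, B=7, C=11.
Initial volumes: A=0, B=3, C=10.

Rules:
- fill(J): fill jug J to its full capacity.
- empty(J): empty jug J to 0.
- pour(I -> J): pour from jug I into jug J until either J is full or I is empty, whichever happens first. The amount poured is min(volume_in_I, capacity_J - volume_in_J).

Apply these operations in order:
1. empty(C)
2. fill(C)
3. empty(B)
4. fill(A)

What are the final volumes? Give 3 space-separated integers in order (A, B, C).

Step 1: empty(C) -> (A=0 B=3 C=0)
Step 2: fill(C) -> (A=0 B=3 C=11)
Step 3: empty(B) -> (A=0 B=0 C=11)
Step 4: fill(A) -> (A=3 B=0 C=11)

Answer: 3 0 11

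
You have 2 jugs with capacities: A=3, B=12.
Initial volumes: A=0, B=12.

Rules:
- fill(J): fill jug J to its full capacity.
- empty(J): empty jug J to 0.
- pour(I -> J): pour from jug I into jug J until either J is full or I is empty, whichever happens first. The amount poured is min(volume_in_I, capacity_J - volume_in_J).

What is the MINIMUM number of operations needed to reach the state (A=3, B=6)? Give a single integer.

BFS from (A=0, B=12). One shortest path:
  1. pour(B -> A) -> (A=3 B=9)
  2. empty(A) -> (A=0 B=9)
  3. pour(B -> A) -> (A=3 B=6)
Reached target in 3 moves.

Answer: 3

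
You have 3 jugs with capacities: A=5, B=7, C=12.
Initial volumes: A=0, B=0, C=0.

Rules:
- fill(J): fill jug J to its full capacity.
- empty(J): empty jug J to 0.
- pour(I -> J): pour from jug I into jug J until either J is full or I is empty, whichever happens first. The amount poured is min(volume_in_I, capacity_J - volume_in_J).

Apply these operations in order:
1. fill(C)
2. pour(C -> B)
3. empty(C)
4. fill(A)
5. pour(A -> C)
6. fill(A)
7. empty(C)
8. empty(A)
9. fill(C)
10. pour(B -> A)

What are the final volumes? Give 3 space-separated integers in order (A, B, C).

Step 1: fill(C) -> (A=0 B=0 C=12)
Step 2: pour(C -> B) -> (A=0 B=7 C=5)
Step 3: empty(C) -> (A=0 B=7 C=0)
Step 4: fill(A) -> (A=5 B=7 C=0)
Step 5: pour(A -> C) -> (A=0 B=7 C=5)
Step 6: fill(A) -> (A=5 B=7 C=5)
Step 7: empty(C) -> (A=5 B=7 C=0)
Step 8: empty(A) -> (A=0 B=7 C=0)
Step 9: fill(C) -> (A=0 B=7 C=12)
Step 10: pour(B -> A) -> (A=5 B=2 C=12)

Answer: 5 2 12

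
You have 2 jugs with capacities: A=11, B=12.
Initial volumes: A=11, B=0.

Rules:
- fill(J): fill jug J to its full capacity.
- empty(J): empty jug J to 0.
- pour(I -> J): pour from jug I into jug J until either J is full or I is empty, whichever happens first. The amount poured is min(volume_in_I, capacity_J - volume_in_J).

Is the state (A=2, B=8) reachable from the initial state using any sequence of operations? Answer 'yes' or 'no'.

Answer: no

Derivation:
BFS explored all 46 reachable states.
Reachable set includes: (0,0), (0,1), (0,2), (0,3), (0,4), (0,5), (0,6), (0,7), (0,8), (0,9), (0,10), (0,11) ...
Target (A=2, B=8) not in reachable set → no.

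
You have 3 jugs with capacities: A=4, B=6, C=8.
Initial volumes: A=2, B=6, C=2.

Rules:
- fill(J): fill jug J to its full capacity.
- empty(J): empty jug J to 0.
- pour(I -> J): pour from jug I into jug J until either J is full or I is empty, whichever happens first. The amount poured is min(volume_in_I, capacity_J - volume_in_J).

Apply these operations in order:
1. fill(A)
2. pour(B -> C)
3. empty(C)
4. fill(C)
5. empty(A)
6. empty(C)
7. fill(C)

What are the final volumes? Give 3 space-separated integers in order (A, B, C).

Step 1: fill(A) -> (A=4 B=6 C=2)
Step 2: pour(B -> C) -> (A=4 B=0 C=8)
Step 3: empty(C) -> (A=4 B=0 C=0)
Step 4: fill(C) -> (A=4 B=0 C=8)
Step 5: empty(A) -> (A=0 B=0 C=8)
Step 6: empty(C) -> (A=0 B=0 C=0)
Step 7: fill(C) -> (A=0 B=0 C=8)

Answer: 0 0 8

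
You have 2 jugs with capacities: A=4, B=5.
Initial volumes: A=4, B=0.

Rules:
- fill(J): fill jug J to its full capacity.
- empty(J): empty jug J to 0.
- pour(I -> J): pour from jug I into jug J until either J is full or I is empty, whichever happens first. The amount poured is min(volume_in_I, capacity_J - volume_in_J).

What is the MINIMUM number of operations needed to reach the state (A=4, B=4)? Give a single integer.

Answer: 2

Derivation:
BFS from (A=4, B=0). One shortest path:
  1. pour(A -> B) -> (A=0 B=4)
  2. fill(A) -> (A=4 B=4)
Reached target in 2 moves.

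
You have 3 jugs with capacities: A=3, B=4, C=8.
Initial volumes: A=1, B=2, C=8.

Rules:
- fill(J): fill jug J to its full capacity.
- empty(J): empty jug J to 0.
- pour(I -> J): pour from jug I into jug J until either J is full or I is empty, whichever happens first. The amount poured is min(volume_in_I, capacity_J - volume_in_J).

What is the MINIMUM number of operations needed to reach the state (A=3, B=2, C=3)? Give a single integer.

Answer: 3

Derivation:
BFS from (A=1, B=2, C=8). One shortest path:
  1. pour(C -> A) -> (A=3 B=2 C=6)
  2. empty(A) -> (A=0 B=2 C=6)
  3. pour(C -> A) -> (A=3 B=2 C=3)
Reached target in 3 moves.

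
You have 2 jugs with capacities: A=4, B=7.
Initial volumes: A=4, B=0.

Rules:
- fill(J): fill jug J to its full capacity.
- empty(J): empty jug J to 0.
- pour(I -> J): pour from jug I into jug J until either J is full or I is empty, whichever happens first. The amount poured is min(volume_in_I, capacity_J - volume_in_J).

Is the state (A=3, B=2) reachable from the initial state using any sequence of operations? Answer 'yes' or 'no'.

BFS explored all 22 reachable states.
Reachable set includes: (0,0), (0,1), (0,2), (0,3), (0,4), (0,5), (0,6), (0,7), (1,0), (1,7), (2,0), (2,7) ...
Target (A=3, B=2) not in reachable set → no.

Answer: no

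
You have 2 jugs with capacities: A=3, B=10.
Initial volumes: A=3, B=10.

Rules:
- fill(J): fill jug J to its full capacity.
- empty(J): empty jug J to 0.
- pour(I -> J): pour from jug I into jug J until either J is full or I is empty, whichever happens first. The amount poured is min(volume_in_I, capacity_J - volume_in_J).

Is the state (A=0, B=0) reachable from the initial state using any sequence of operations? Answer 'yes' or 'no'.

Answer: yes

Derivation:
BFS from (A=3, B=10):
  1. empty(A) -> (A=0 B=10)
  2. empty(B) -> (A=0 B=0)
Target reached → yes.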